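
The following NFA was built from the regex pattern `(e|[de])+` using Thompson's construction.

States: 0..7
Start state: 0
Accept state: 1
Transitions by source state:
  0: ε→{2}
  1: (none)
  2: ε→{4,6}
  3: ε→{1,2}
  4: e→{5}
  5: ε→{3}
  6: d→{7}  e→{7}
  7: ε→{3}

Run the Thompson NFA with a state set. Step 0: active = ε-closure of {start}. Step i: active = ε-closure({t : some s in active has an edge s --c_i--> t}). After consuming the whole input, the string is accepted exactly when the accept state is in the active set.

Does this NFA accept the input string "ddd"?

S₀ = ε-closure({0}) = {0,2,4,6}
'd' @ 1: {1,2,3,4,6,7}  (accept∈set)
'd' @ 2: {1,2,3,4,6,7}  (accept∈set)
'd' @ 3: {1,2,3,4,6,7}  (accept∈set)
end set {1,2,3,4,6,7} — state 1 in

Answer: ACCEPT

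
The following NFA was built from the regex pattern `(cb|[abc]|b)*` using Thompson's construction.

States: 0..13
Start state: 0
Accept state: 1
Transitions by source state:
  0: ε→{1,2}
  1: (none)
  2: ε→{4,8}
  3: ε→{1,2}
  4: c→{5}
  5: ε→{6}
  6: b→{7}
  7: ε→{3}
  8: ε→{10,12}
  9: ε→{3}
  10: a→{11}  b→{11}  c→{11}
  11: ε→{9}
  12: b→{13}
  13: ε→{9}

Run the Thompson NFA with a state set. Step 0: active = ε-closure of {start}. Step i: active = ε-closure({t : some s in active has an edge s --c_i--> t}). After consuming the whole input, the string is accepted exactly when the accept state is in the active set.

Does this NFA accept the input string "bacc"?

start: ε-closure({0}) = {0,1,2,4,8,10,12}
'b' @ 1: {1,2,3,4,8,9,10,11,12,13}  (accept∈set)
'a' @ 2: {1,2,3,4,8,9,10,11,12}  (accept∈set)
'c' @ 3: {1,2,3,4,5,6,8,9,10,11,12}  (accept∈set)
'c' @ 4: {1,2,3,4,5,6,8,9,10,11,12}  (accept∈set)
end set {1,2,3,4,5,6,8,9,10,11,12} — state 1 in

Answer: ACCEPT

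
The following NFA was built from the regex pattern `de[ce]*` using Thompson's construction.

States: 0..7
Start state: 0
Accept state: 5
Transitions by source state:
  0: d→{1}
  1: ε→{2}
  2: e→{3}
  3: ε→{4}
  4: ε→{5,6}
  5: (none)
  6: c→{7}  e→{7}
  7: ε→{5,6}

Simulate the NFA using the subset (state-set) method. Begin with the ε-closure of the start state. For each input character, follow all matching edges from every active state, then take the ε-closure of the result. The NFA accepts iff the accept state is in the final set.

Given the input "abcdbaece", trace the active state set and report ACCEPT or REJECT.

Answer: REJECT

Derivation:
S₀ = ε-closure({0}) = {0}
'a' @ 1: {}  — dead — no transitions
rest 'bcdbaece' ignored (set empty)
final: {}; accept 5 not in set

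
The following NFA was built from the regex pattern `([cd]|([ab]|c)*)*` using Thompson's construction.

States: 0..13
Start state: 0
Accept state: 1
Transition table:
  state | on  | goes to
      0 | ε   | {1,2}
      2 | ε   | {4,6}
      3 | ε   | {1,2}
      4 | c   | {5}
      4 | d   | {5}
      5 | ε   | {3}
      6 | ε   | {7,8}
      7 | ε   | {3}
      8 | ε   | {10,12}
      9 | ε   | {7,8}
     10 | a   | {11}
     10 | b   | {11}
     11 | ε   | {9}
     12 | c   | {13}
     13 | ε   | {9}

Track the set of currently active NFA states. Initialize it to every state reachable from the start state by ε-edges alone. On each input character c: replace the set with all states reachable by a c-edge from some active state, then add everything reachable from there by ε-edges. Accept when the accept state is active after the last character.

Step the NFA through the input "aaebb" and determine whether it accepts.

Answer: REJECT

Derivation:
start: ε-closure({0}) = {0,1,2,3,4,6,7,8,10,12}
'a' @ 1: {1,2,3,4,6,7,8,9,10,11,12}  (accept∈set)
'a' @ 2: {1,2,3,4,6,7,8,9,10,11,12}  (accept∈set)
'e' @ 3: {}  — state set empty
rest 'bb' ignored (set empty)
end set {} — state 1 not in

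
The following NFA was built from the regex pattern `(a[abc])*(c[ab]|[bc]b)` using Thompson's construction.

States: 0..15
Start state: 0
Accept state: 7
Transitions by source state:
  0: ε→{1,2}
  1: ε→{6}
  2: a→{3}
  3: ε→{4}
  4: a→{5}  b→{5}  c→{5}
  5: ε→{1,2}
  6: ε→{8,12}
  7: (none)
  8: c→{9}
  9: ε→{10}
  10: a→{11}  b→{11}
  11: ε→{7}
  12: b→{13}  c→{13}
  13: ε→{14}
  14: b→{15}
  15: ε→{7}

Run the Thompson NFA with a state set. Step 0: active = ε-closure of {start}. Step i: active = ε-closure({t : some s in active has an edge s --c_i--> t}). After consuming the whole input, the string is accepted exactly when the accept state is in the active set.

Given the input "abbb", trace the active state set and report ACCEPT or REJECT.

Answer: ACCEPT

Steps:
S₀ = ε-closure({0}) = {0,1,2,6,8,12}
'a' @ 1: {3,4}
'b' @ 2: {1,2,5,6,8,12}
'b' @ 3: {13,14}
'b' @ 4: {7,15}  (accept∈set)
after full input: {7,15}  (accept=7 in)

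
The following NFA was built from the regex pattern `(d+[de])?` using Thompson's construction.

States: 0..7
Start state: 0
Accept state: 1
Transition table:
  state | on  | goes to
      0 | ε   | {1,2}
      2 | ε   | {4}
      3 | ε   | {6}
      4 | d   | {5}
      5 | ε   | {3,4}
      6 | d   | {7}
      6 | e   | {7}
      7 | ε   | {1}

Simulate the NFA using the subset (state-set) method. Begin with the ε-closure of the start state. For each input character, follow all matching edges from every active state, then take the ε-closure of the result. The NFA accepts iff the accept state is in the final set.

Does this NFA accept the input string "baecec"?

Answer: REJECT

Trace:
initial (ε-close {0}): {0,1,2,4}
'b' @ 1: {}  — no active states
rest 'aecec' ignored (set empty)
final: {}; accept 1 not in set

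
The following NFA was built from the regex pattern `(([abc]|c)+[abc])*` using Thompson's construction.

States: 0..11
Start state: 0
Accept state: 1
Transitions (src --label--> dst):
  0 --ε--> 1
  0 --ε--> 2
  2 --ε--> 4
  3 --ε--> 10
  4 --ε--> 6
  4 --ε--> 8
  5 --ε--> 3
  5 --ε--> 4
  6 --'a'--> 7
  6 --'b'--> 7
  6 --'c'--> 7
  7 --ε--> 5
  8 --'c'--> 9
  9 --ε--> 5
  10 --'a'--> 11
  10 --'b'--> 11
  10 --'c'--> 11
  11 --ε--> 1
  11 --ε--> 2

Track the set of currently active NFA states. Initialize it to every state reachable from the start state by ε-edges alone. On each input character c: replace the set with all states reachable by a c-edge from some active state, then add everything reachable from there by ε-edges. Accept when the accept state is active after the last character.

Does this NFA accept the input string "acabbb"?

start: ε-closure({0}) = {0,1,2,4,6,8}
'a' @ 1: {3,4,5,6,7,8,10}
'c' @ 2: {1,2,3,4,5,6,7,8,9,10,11}  [accepting]
'a' @ 3: {1,2,3,4,5,6,7,8,10,11}  [accepting]
'b' @ 4: {1,2,3,4,5,6,7,8,10,11}  [accepting]
'b' @ 5: {1,2,3,4,5,6,7,8,10,11}  [accepting]
'b' @ 6: {1,2,3,4,5,6,7,8,10,11}  [accepting]
after full input: {1,2,3,4,5,6,7,8,10,11}  (accept=1 in)

Answer: ACCEPT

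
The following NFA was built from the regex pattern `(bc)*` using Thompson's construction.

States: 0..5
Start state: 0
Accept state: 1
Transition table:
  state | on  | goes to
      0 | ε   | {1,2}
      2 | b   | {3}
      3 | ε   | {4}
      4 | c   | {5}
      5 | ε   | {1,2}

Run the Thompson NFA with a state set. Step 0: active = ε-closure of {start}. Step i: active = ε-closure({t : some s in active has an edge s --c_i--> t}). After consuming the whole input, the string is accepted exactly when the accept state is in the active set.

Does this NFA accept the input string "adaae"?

Answer: REJECT

Trace:
S₀ = ε-closure({0}) = {0,1,2}
'a' @ 1: {}  — no active states
rest 'daae' ignored (set empty)
end set {} — state 1 not in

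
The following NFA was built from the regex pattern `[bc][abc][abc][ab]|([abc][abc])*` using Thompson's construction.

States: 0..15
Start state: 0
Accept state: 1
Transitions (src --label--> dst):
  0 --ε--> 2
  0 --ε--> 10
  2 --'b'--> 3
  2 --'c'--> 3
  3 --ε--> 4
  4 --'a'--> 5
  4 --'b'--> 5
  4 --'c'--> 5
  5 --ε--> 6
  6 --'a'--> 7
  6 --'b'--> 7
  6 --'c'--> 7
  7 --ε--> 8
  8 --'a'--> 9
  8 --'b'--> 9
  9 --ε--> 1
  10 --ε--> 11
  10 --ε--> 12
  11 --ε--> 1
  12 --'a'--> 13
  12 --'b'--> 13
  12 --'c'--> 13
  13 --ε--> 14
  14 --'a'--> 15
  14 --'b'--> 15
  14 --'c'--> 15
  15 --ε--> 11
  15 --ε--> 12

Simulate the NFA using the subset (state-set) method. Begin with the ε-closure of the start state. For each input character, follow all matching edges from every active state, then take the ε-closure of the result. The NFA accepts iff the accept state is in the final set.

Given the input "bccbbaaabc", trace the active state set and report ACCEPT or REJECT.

Answer: ACCEPT

Derivation:
S₀ = ε-closure({0}) = {0,1,2,10,11,12}
'b' @ 1: {3,4,13,14}
'c' @ 2: {1,5,6,11,12,15}  [accepting]
'c' @ 3: {7,8,13,14}
'b' @ 4: {1,9,11,12,15}  [accepting]
'b' @ 5: {13,14}
'a' @ 6: {1,11,12,15}  [accepting]
'a' @ 7: {13,14}
'a' @ 8: {1,11,12,15}  [accepting]
'b' @ 9: {13,14}
'c' @ 10: {1,11,12,15}  [accepting]
end set {1,11,12,15} — state 1 in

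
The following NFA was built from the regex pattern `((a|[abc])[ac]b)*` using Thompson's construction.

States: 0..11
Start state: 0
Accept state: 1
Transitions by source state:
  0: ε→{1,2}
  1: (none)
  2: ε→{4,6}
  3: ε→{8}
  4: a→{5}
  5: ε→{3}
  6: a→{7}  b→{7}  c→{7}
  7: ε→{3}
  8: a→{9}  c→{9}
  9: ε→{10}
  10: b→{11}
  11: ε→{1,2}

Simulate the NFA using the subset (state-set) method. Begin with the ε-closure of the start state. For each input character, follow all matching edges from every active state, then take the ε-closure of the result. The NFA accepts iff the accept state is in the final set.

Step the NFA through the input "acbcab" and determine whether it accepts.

initial (ε-close {0}): {0,1,2,4,6}
'a' @ 1: {3,5,7,8}
'c' @ 2: {9,10}
'b' @ 3: {1,2,4,6,11}  (accept∈set)
'c' @ 4: {3,7,8}
'a' @ 5: {9,10}
'b' @ 6: {1,2,4,6,11}  (accept∈set)
final: {1,2,4,6,11}; accept 1 in set

Answer: ACCEPT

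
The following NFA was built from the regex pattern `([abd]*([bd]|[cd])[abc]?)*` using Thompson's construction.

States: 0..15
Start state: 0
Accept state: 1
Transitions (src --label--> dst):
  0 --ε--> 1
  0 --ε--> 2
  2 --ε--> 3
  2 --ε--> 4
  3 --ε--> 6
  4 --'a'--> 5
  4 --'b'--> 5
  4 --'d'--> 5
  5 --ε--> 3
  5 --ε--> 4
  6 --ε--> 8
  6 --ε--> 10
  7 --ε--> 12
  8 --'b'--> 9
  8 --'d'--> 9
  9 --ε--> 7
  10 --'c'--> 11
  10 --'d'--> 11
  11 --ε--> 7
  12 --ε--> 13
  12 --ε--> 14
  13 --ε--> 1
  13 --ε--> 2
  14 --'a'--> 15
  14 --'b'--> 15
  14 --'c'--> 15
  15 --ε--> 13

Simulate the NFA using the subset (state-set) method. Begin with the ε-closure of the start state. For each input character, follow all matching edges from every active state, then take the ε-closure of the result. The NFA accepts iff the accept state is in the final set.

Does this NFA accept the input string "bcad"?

start: ε-closure({0}) = {0,1,2,3,4,6,8,10}
'b' @ 1: {1,2,3,4,5,6,7,8,9,10,12,13,14}  (accept∈set)
'c' @ 2: {1,2,3,4,6,7,8,10,11,12,13,14,15}  (accept∈set)
'a' @ 3: {1,2,3,4,5,6,8,10,13,15}  (accept∈set)
'd' @ 4: {1,2,3,4,5,6,7,8,9,10,11,12,13,14}  (accept∈set)
after full input: {1,2,3,4,5,6,7,8,9,10,11,12,13,14}  (accept=1 in)

Answer: ACCEPT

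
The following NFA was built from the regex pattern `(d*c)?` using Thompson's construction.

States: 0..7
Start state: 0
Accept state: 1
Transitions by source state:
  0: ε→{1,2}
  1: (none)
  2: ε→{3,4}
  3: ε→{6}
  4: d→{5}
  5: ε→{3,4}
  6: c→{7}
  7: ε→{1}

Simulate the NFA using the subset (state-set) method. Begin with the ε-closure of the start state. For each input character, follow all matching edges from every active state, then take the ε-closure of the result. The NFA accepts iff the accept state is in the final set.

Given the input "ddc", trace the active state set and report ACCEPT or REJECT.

Answer: ACCEPT

Derivation:
initial (ε-close {0}): {0,1,2,3,4,6}
'd' @ 1: {3,4,5,6}
'd' @ 2: {3,4,5,6}
'c' @ 3: {1,7}  (accept∈set)
after full input: {1,7}  (accept=1 in)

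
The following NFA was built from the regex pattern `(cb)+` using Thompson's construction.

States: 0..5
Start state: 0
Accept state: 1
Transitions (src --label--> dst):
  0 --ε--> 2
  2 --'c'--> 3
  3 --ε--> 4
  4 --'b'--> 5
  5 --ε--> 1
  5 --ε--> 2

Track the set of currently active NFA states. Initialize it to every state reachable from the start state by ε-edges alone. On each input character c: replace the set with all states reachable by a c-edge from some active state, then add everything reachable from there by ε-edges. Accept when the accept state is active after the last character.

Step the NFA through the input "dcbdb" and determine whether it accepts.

initial (ε-close {0}): {0,2}
'd' @ 1: {}  — state set empty
rest 'cbdb' ignored (set empty)
after full input: {}  (accept=1 not in)

Answer: REJECT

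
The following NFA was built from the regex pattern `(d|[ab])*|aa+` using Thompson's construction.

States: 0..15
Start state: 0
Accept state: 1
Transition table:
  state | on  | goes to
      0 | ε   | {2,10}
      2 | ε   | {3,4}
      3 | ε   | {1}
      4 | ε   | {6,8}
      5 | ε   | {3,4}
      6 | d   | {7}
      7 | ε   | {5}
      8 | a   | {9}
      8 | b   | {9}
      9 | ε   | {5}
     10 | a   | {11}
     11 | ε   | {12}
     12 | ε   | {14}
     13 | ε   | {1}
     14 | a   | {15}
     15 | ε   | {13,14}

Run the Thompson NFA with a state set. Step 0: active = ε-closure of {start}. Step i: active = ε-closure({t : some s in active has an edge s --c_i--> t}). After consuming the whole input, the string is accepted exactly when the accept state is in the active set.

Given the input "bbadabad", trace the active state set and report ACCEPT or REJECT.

initial (ε-close {0}): {0,1,2,3,4,6,8,10}
'b' @ 1: {1,3,4,5,6,8,9}  [accepting]
'b' @ 2: {1,3,4,5,6,8,9}  [accepting]
'a' @ 3: {1,3,4,5,6,8,9}  [accepting]
'd' @ 4: {1,3,4,5,6,7,8}  [accepting]
'a' @ 5: {1,3,4,5,6,8,9}  [accepting]
'b' @ 6: {1,3,4,5,6,8,9}  [accepting]
'a' @ 7: {1,3,4,5,6,8,9}  [accepting]
'd' @ 8: {1,3,4,5,6,7,8}  [accepting]
after full input: {1,3,4,5,6,7,8}  (accept=1 in)

Answer: ACCEPT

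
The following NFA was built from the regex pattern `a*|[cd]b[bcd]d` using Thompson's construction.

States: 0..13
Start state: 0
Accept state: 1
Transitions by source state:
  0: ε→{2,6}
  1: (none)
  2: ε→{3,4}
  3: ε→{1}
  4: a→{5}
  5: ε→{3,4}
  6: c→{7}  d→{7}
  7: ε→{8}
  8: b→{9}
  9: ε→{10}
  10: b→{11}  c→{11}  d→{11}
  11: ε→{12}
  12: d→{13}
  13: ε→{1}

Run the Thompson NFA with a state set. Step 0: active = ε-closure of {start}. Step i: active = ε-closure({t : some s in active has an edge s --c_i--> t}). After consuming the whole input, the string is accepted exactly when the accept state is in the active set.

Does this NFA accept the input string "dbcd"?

start: ε-closure({0}) = {0,1,2,3,4,6}
'd' @ 1: {7,8}
'b' @ 2: {9,10}
'c' @ 3: {11,12}
'd' @ 4: {1,13}  (accept∈set)
after full input: {1,13}  (accept=1 in)

Answer: ACCEPT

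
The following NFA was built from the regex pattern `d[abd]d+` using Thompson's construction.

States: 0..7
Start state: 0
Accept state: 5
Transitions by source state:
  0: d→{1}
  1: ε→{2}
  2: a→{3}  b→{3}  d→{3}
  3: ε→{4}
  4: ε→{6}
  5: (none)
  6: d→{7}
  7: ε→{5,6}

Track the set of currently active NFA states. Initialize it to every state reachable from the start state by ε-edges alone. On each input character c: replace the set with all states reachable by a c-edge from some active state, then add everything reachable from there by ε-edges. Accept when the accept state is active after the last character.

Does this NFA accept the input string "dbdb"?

initial (ε-close {0}): {0}
'd' @ 1: {1,2}
'b' @ 2: {3,4,6}
'd' @ 3: {5,6,7}  (accept∈set)
'b' @ 4: {}  — dead — no transitions
final: {}; accept 5 not in set

Answer: REJECT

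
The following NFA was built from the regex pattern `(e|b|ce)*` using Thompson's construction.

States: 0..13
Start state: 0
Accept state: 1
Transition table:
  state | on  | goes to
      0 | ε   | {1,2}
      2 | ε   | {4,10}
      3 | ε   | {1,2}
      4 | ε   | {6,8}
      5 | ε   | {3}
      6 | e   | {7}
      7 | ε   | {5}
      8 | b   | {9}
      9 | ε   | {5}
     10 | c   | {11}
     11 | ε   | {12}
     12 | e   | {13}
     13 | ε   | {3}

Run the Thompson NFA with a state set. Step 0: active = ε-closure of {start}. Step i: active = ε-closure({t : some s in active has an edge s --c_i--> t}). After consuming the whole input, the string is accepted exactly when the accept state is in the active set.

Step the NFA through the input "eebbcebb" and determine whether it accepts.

initial (ε-close {0}): {0,1,2,4,6,8,10}
'e' @ 1: {1,2,3,4,5,6,7,8,10}  (accept∈set)
'e' @ 2: {1,2,3,4,5,6,7,8,10}  (accept∈set)
'b' @ 3: {1,2,3,4,5,6,8,9,10}  (accept∈set)
'b' @ 4: {1,2,3,4,5,6,8,9,10}  (accept∈set)
'c' @ 5: {11,12}
'e' @ 6: {1,2,3,4,6,8,10,13}  (accept∈set)
'b' @ 7: {1,2,3,4,5,6,8,9,10}  (accept∈set)
'b' @ 8: {1,2,3,4,5,6,8,9,10}  (accept∈set)
final: {1,2,3,4,5,6,8,9,10}; accept 1 in set

Answer: ACCEPT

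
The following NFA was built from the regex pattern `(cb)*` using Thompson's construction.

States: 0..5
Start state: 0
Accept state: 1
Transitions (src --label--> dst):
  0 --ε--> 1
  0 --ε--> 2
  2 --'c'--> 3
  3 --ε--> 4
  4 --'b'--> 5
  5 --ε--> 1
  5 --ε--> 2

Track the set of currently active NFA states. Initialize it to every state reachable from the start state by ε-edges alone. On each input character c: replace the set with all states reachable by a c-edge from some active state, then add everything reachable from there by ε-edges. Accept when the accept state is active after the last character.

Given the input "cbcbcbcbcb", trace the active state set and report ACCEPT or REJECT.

initial (ε-close {0}): {0,1,2}
'c' @ 1: {3,4}
'b' @ 2: {1,2,5}  [accepting]
'c' @ 3: {3,4}
'b' @ 4: {1,2,5}  [accepting]
'c' @ 5: {3,4}
'b' @ 6: {1,2,5}  [accepting]
'c' @ 7: {3,4}
'b' @ 8: {1,2,5}  [accepting]
'c' @ 9: {3,4}
'b' @ 10: {1,2,5}  [accepting]
final: {1,2,5}; accept 1 in set

Answer: ACCEPT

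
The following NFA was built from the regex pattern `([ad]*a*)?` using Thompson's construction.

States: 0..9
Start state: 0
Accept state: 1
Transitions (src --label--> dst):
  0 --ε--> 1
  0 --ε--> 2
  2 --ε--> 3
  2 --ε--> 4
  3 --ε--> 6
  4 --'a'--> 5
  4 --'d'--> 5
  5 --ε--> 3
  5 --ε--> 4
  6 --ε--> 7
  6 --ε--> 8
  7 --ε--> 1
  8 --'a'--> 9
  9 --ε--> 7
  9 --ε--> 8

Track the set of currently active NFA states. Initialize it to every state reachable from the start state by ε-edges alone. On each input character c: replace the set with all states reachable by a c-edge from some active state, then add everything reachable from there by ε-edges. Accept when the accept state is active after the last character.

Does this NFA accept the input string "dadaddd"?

start: ε-closure({0}) = {0,1,2,3,4,6,7,8}
'd' @ 1: {1,3,4,5,6,7,8}  (accept∈set)
'a' @ 2: {1,3,4,5,6,7,8,9}  (accept∈set)
'd' @ 3: {1,3,4,5,6,7,8}  (accept∈set)
'a' @ 4: {1,3,4,5,6,7,8,9}  (accept∈set)
'd' @ 5: {1,3,4,5,6,7,8}  (accept∈set)
'd' @ 6: {1,3,4,5,6,7,8}  (accept∈set)
'd' @ 7: {1,3,4,5,6,7,8}  (accept∈set)
after full input: {1,3,4,5,6,7,8}  (accept=1 in)

Answer: ACCEPT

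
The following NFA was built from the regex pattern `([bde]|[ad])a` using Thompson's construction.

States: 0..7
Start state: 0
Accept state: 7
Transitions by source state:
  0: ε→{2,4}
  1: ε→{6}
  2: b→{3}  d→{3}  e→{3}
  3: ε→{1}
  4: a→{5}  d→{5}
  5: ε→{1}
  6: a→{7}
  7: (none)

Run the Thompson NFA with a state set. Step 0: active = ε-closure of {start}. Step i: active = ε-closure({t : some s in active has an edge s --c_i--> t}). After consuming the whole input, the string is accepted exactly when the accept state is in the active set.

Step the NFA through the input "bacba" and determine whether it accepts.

S₀ = ε-closure({0}) = {0,2,4}
'b' @ 1: {1,3,6}
'a' @ 2: {7}  ✓accept
'c' @ 3: {}  — no active states
rest 'ba' ignored (set empty)
final: {}; accept 7 not in set

Answer: REJECT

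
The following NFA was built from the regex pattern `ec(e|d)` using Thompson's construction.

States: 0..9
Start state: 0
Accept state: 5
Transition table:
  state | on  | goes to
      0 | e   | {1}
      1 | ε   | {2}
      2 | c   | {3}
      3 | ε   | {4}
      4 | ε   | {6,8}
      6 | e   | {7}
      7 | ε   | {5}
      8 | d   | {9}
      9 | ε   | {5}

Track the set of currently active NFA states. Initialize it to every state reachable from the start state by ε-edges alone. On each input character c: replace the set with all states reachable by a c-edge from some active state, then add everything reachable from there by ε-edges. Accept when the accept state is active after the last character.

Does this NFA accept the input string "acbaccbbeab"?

Answer: REJECT

Trace:
S₀ = ε-closure({0}) = {0}
'a' @ 1: {}  — dead — no transitions
rest 'cbaccbbeab' ignored (set empty)
after full input: {}  (accept=5 not in)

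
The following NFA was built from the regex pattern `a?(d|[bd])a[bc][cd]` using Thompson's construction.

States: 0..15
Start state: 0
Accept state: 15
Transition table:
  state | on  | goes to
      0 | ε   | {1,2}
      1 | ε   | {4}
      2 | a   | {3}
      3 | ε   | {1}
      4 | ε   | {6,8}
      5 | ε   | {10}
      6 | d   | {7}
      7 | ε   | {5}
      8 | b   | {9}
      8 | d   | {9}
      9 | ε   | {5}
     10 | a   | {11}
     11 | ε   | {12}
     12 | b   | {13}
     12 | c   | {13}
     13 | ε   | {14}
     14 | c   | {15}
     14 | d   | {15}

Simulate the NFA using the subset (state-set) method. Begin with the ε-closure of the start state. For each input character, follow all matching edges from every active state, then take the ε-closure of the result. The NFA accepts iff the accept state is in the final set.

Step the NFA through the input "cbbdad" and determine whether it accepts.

Answer: REJECT

Trace:
start: ε-closure({0}) = {0,1,2,4,6,8}
'c' @ 1: {}  — no active states
rest 'bbdad' ignored (set empty)
after full input: {}  (accept=15 not in)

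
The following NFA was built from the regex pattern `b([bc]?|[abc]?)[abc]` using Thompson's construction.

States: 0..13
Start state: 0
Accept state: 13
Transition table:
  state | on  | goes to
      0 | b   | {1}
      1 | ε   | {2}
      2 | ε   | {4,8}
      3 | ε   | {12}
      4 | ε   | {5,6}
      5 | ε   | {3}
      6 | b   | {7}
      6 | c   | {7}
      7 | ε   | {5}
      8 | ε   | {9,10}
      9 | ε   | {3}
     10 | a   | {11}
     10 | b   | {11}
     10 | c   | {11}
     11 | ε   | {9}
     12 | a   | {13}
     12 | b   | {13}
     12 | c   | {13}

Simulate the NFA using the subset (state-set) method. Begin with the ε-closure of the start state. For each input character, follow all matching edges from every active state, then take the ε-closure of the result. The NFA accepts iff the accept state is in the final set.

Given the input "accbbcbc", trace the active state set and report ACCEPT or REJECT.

start: ε-closure({0}) = {0}
'a' @ 1: {}  — dead — no transitions
rest 'ccbbcbc' ignored (set empty)
final: {}; accept 13 not in set

Answer: REJECT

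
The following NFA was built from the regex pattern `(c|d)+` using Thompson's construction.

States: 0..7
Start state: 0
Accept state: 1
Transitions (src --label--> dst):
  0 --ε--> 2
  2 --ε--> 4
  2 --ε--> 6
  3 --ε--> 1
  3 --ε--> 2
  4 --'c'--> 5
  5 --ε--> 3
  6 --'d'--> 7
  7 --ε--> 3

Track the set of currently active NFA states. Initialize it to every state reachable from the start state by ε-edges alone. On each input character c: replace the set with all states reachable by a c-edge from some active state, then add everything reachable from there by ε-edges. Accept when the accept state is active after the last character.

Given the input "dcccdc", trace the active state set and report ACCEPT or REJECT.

Answer: ACCEPT

Steps:
S₀ = ε-closure({0}) = {0,2,4,6}
'd' @ 1: {1,2,3,4,6,7}  (accept∈set)
'c' @ 2: {1,2,3,4,5,6}  (accept∈set)
'c' @ 3: {1,2,3,4,5,6}  (accept∈set)
'c' @ 4: {1,2,3,4,5,6}  (accept∈set)
'd' @ 5: {1,2,3,4,6,7}  (accept∈set)
'c' @ 6: {1,2,3,4,5,6}  (accept∈set)
end set {1,2,3,4,5,6} — state 1 in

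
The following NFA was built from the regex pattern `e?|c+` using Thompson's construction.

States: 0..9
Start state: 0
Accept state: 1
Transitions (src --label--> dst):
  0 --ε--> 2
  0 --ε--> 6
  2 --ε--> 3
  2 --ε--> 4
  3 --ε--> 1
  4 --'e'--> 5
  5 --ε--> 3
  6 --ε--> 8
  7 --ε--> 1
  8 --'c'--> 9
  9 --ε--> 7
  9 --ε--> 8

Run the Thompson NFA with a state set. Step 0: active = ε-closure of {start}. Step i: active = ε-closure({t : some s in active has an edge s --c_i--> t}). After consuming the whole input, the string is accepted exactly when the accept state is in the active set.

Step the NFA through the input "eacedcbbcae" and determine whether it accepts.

Answer: REJECT

Steps:
start: ε-closure({0}) = {0,1,2,3,4,6,8}
'e' @ 1: {1,3,5}  [accepting]
'a' @ 2: {}  — no active states
rest 'cedcbbcae' ignored (set empty)
after full input: {}  (accept=1 not in)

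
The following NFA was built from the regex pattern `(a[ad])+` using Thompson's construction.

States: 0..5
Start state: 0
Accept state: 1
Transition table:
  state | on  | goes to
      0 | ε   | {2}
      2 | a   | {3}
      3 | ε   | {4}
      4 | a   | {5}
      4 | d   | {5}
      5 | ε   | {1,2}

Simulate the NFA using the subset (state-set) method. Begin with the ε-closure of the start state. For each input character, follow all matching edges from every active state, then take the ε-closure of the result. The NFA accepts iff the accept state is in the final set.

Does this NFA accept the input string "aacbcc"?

Answer: REJECT

Steps:
initial (ε-close {0}): {0,2}
'a' @ 1: {3,4}
'a' @ 2: {1,2,5}  ✓accept
'c' @ 3: {}  — dead — no transitions
rest 'bcc' ignored (set empty)
end set {} — state 1 not in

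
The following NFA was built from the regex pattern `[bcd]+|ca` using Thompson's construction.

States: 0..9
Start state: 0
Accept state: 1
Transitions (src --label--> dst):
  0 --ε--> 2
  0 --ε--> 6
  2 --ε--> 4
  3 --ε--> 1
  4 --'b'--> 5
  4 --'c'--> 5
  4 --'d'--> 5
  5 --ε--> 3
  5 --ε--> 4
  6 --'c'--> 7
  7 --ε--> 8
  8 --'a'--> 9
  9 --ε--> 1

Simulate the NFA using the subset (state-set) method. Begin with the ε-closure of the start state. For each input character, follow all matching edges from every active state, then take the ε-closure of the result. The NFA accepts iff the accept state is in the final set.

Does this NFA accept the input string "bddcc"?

initial (ε-close {0}): {0,2,4,6}
'b' @ 1: {1,3,4,5}  ✓accept
'd' @ 2: {1,3,4,5}  ✓accept
'd' @ 3: {1,3,4,5}  ✓accept
'c' @ 4: {1,3,4,5}  ✓accept
'c' @ 5: {1,3,4,5}  ✓accept
after full input: {1,3,4,5}  (accept=1 in)

Answer: ACCEPT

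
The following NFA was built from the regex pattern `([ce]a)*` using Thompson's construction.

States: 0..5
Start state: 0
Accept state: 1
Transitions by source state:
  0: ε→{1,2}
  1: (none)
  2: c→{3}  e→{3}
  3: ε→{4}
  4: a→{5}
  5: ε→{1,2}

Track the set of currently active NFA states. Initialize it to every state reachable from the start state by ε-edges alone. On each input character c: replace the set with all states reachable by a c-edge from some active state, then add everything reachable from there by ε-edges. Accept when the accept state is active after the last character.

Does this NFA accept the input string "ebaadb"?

start: ε-closure({0}) = {0,1,2}
'e' @ 1: {3,4}
'b' @ 2: {}  — state set empty
rest 'aadb' ignored (set empty)
final: {}; accept 1 not in set

Answer: REJECT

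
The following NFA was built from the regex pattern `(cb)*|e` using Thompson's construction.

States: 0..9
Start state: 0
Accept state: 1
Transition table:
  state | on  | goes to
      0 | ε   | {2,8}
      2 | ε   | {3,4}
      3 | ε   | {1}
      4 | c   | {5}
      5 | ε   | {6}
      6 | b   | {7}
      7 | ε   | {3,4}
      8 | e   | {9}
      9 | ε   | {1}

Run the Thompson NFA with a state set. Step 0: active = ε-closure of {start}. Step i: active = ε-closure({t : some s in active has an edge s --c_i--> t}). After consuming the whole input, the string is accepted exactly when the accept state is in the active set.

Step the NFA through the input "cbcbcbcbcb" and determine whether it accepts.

Answer: ACCEPT

Steps:
initial (ε-close {0}): {0,1,2,3,4,8}
'c' @ 1: {5,6}
'b' @ 2: {1,3,4,7}  ✓accept
'c' @ 3: {5,6}
'b' @ 4: {1,3,4,7}  ✓accept
'c' @ 5: {5,6}
'b' @ 6: {1,3,4,7}  ✓accept
'c' @ 7: {5,6}
'b' @ 8: {1,3,4,7}  ✓accept
'c' @ 9: {5,6}
'b' @ 10: {1,3,4,7}  ✓accept
end set {1,3,4,7} — state 1 in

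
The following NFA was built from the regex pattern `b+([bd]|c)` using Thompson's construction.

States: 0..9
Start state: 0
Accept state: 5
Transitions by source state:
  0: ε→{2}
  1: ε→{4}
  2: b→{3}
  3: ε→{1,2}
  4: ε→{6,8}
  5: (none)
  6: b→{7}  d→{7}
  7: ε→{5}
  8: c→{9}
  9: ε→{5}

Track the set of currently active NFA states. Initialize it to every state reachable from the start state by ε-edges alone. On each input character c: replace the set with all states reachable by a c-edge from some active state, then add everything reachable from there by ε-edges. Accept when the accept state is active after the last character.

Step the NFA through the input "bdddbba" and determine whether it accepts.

Answer: REJECT

Derivation:
start: ε-closure({0}) = {0,2}
'b' @ 1: {1,2,3,4,6,8}
'd' @ 2: {5,7}  [accepting]
'd' @ 3: {}  — state set empty
rest 'dbba' ignored (set empty)
end set {} — state 5 not in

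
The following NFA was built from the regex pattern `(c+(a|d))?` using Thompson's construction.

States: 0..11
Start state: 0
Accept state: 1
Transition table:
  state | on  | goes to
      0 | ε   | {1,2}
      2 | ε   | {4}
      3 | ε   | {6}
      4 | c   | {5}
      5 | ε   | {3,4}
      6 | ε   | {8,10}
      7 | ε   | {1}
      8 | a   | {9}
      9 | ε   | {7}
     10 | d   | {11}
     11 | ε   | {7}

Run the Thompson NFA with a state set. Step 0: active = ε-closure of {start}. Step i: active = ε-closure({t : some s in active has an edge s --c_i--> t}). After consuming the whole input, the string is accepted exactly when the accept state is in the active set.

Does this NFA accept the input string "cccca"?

S₀ = ε-closure({0}) = {0,1,2,4}
'c' @ 1: {3,4,5,6,8,10}
'c' @ 2: {3,4,5,6,8,10}
'c' @ 3: {3,4,5,6,8,10}
'c' @ 4: {3,4,5,6,8,10}
'a' @ 5: {1,7,9}  ✓accept
final: {1,7,9}; accept 1 in set

Answer: ACCEPT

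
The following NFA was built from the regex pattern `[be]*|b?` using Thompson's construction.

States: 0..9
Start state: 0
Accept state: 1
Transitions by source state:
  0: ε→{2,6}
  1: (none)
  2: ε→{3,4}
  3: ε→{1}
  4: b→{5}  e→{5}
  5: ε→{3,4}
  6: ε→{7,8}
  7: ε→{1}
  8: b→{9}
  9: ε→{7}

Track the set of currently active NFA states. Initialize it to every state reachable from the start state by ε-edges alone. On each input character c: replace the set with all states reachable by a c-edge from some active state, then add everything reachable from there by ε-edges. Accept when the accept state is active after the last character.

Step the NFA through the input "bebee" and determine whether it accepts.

Answer: ACCEPT

Steps:
start: ε-closure({0}) = {0,1,2,3,4,6,7,8}
'b' @ 1: {1,3,4,5,7,9}  [accepting]
'e' @ 2: {1,3,4,5}  [accepting]
'b' @ 3: {1,3,4,5}  [accepting]
'e' @ 4: {1,3,4,5}  [accepting]
'e' @ 5: {1,3,4,5}  [accepting]
final: {1,3,4,5}; accept 1 in set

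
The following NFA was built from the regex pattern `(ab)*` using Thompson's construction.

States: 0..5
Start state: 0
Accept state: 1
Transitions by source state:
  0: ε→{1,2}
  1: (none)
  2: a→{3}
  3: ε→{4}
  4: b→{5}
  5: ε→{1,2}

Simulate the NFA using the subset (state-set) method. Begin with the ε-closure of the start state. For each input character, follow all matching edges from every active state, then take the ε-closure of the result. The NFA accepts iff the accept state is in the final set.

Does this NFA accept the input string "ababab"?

Answer: ACCEPT

Trace:
S₀ = ε-closure({0}) = {0,1,2}
'a' @ 1: {3,4}
'b' @ 2: {1,2,5}  ✓accept
'a' @ 3: {3,4}
'b' @ 4: {1,2,5}  ✓accept
'a' @ 5: {3,4}
'b' @ 6: {1,2,5}  ✓accept
after full input: {1,2,5}  (accept=1 in)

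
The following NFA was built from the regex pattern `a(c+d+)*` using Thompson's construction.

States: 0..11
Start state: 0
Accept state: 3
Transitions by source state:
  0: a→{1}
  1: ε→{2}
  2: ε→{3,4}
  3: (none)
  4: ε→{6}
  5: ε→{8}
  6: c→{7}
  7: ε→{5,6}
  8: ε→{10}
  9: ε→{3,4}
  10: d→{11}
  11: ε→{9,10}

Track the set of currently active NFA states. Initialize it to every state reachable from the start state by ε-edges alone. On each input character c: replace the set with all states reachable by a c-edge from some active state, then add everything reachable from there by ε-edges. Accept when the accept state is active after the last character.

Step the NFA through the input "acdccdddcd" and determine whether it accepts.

Answer: ACCEPT

Derivation:
start: ε-closure({0}) = {0}
'a' @ 1: {1,2,3,4,6}  [accepting]
'c' @ 2: {5,6,7,8,10}
'd' @ 3: {3,4,6,9,10,11}  [accepting]
'c' @ 4: {5,6,7,8,10}
'c' @ 5: {5,6,7,8,10}
'd' @ 6: {3,4,6,9,10,11}  [accepting]
'd' @ 7: {3,4,6,9,10,11}  [accepting]
'd' @ 8: {3,4,6,9,10,11}  [accepting]
'c' @ 9: {5,6,7,8,10}
'd' @ 10: {3,4,6,9,10,11}  [accepting]
after full input: {3,4,6,9,10,11}  (accept=3 in)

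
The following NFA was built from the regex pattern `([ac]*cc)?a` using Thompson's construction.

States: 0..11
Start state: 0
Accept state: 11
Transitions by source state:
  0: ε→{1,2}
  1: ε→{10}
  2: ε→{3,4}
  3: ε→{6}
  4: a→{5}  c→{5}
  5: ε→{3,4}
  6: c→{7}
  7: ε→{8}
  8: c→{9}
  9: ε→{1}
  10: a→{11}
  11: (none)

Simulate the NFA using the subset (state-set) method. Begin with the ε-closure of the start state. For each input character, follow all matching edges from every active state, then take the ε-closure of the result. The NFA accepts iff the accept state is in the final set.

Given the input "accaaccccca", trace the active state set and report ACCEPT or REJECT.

initial (ε-close {0}): {0,1,2,3,4,6,10}
'a' @ 1: {3,4,5,6,11}  (accept∈set)
'c' @ 2: {3,4,5,6,7,8}
'c' @ 3: {1,3,4,5,6,7,8,9,10}
'a' @ 4: {3,4,5,6,11}  (accept∈set)
'a' @ 5: {3,4,5,6}
'c' @ 6: {3,4,5,6,7,8}
'c' @ 7: {1,3,4,5,6,7,8,9,10}
'c' @ 8: {1,3,4,5,6,7,8,9,10}
'c' @ 9: {1,3,4,5,6,7,8,9,10}
'c' @ 10: {1,3,4,5,6,7,8,9,10}
'a' @ 11: {3,4,5,6,11}  (accept∈set)
after full input: {3,4,5,6,11}  (accept=11 in)

Answer: ACCEPT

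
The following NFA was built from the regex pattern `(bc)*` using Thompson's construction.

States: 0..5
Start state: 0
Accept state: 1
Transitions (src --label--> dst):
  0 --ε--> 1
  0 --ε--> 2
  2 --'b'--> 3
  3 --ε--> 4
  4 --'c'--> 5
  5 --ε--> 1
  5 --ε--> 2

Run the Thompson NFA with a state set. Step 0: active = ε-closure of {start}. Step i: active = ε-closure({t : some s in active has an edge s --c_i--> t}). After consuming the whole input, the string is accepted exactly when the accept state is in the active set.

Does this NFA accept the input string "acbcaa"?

S₀ = ε-closure({0}) = {0,1,2}
'a' @ 1: {}  — no active states
rest 'cbcaa' ignored (set empty)
after full input: {}  (accept=1 not in)

Answer: REJECT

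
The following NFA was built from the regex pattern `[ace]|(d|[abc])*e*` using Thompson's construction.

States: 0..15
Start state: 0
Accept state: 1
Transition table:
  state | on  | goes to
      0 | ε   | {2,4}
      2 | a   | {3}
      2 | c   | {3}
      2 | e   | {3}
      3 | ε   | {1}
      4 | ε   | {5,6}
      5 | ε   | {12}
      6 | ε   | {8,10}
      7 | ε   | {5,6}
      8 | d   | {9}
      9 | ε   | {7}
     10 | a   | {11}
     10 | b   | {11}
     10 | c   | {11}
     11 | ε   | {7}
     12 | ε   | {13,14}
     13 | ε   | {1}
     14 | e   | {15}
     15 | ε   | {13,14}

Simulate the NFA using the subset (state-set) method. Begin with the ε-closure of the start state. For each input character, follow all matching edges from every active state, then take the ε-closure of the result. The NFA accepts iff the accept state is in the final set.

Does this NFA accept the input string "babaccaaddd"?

start: ε-closure({0}) = {0,1,2,4,5,6,8,10,12,13,14}
'b' @ 1: {1,5,6,7,8,10,11,12,13,14}  ✓accept
'a' @ 2: {1,5,6,7,8,10,11,12,13,14}  ✓accept
'b' @ 3: {1,5,6,7,8,10,11,12,13,14}  ✓accept
'a' @ 4: {1,5,6,7,8,10,11,12,13,14}  ✓accept
'c' @ 5: {1,5,6,7,8,10,11,12,13,14}  ✓accept
'c' @ 6: {1,5,6,7,8,10,11,12,13,14}  ✓accept
'a' @ 7: {1,5,6,7,8,10,11,12,13,14}  ✓accept
'a' @ 8: {1,5,6,7,8,10,11,12,13,14}  ✓accept
'd' @ 9: {1,5,6,7,8,9,10,12,13,14}  ✓accept
'd' @ 10: {1,5,6,7,8,9,10,12,13,14}  ✓accept
'd' @ 11: {1,5,6,7,8,9,10,12,13,14}  ✓accept
final: {1,5,6,7,8,9,10,12,13,14}; accept 1 in set

Answer: ACCEPT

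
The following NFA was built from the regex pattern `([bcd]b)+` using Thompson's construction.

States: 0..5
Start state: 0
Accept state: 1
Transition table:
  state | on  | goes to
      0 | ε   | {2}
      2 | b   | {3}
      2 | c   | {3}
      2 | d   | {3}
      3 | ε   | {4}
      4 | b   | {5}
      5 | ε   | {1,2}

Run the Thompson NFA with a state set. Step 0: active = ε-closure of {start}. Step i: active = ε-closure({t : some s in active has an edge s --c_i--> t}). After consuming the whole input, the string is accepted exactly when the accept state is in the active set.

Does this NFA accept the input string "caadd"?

Answer: REJECT

Steps:
start: ε-closure({0}) = {0,2}
'c' @ 1: {3,4}
'a' @ 2: {}  — dead — no transitions
rest 'add' ignored (set empty)
end set {} — state 1 not in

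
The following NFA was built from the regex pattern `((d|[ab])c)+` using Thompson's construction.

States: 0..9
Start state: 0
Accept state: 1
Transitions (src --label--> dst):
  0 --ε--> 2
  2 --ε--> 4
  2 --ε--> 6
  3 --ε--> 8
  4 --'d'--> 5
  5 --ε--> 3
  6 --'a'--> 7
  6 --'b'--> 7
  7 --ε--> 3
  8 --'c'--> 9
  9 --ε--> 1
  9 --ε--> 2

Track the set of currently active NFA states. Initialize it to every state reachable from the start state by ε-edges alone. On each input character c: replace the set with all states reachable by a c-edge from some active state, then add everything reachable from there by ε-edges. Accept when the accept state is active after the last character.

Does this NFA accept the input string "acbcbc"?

Answer: ACCEPT

Steps:
start: ε-closure({0}) = {0,2,4,6}
'a' @ 1: {3,7,8}
'c' @ 2: {1,2,4,6,9}  [accepting]
'b' @ 3: {3,7,8}
'c' @ 4: {1,2,4,6,9}  [accepting]
'b' @ 5: {3,7,8}
'c' @ 6: {1,2,4,6,9}  [accepting]
after full input: {1,2,4,6,9}  (accept=1 in)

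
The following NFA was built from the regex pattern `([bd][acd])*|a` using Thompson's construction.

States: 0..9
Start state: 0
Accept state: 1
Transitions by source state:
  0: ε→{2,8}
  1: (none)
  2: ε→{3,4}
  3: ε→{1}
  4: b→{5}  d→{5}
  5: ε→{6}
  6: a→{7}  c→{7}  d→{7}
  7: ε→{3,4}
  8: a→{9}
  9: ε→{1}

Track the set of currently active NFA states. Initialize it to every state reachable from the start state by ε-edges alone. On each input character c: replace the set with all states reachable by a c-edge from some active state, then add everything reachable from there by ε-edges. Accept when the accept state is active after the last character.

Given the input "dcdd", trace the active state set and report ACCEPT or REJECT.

Answer: ACCEPT

Derivation:
S₀ = ε-closure({0}) = {0,1,2,3,4,8}
'd' @ 1: {5,6}
'c' @ 2: {1,3,4,7}  [accepting]
'd' @ 3: {5,6}
'd' @ 4: {1,3,4,7}  [accepting]
after full input: {1,3,4,7}  (accept=1 in)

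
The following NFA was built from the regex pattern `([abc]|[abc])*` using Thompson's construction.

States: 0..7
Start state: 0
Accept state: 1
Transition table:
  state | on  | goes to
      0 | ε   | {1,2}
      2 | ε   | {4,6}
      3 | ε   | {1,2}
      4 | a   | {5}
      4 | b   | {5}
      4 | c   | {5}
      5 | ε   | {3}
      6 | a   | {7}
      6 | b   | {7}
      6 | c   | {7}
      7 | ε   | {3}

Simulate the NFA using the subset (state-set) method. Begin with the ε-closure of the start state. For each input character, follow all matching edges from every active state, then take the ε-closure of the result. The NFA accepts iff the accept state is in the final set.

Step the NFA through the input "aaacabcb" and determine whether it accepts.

Answer: ACCEPT

Steps:
S₀ = ε-closure({0}) = {0,1,2,4,6}
'a' @ 1: {1,2,3,4,5,6,7}  [accepting]
'a' @ 2: {1,2,3,4,5,6,7}  [accepting]
'a' @ 3: {1,2,3,4,5,6,7}  [accepting]
'c' @ 4: {1,2,3,4,5,6,7}  [accepting]
'a' @ 5: {1,2,3,4,5,6,7}  [accepting]
'b' @ 6: {1,2,3,4,5,6,7}  [accepting]
'c' @ 7: {1,2,3,4,5,6,7}  [accepting]
'b' @ 8: {1,2,3,4,5,6,7}  [accepting]
after full input: {1,2,3,4,5,6,7}  (accept=1 in)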